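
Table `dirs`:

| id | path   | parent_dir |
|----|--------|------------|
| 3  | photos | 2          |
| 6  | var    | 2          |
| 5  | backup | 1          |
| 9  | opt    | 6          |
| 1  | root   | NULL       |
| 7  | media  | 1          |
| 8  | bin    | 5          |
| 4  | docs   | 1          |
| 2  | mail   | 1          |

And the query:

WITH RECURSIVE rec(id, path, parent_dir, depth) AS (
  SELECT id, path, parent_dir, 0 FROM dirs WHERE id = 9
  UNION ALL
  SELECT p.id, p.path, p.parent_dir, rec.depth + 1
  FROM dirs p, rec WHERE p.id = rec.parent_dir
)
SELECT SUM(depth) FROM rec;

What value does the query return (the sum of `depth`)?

Base: id=9 (opt), parent_dir=6, depth 0.
Iteration 1: join on id=6 -> var (id 6, parent_dir=2, depth 1).
Iteration 2: join on id=2 -> mail (id 2, parent_dir=1, depth 2).
Iteration 3: join on id=1 -> root (id 1, parent_dir=NULL, depth 3).
Iteration 4: parent_dir is NULL; no match; recursion stops.
SUM(depth) = 0 + 1 + 2 + 3 = 6.

6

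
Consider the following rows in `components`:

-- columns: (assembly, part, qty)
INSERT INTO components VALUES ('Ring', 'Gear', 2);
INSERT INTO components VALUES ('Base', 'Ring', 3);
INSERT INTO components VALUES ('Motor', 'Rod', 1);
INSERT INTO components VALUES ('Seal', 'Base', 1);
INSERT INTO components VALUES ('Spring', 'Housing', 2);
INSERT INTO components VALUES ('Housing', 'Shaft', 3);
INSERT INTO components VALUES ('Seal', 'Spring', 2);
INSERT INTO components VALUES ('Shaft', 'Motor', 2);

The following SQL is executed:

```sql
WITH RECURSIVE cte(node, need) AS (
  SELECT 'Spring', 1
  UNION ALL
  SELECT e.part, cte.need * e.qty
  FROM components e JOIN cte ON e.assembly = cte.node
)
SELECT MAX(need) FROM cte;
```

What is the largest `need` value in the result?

Base: (Spring, need=1).
Iteration 1: components of {Spring} -> Housing = 1*2 = 2.
Iteration 2: components of {Housing} -> Shaft = 2*3 = 6.
Iteration 3: components of {Shaft} -> Motor = 6*2 = 12.
Iteration 4: components of {Motor} -> Rod = 12*1 = 12.
Iteration 5: no further components; recursion stops.
need values: 1, 2, 6, 12, 12; the maximum is 12.

12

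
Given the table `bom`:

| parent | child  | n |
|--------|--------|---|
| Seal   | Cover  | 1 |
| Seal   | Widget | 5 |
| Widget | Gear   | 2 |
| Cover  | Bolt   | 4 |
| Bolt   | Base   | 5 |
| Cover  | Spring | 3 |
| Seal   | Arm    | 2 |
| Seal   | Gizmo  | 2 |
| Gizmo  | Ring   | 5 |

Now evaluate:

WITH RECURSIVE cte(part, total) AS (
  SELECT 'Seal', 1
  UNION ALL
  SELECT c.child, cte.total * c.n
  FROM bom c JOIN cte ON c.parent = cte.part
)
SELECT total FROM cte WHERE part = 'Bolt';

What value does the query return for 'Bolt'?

Base: (Seal, total=1).
Iteration 1: components of {Seal} -> Arm = 1*2 = 2, Cover = 1*1 = 1, Gizmo = 1*2 = 2, Widget = 1*5 = 5.
Iteration 2: components of {Arm,Cover,Gizmo,Widget} -> Bolt = 1*4 = 4, Gear = 5*2 = 10, Ring = 2*5 = 10, Spring = 1*3 = 3.
Iteration 3: components of {Bolt,Gear,Ring,Spring} -> Base = 4*5 = 20.
Iteration 4: no further components; recursion stops.

4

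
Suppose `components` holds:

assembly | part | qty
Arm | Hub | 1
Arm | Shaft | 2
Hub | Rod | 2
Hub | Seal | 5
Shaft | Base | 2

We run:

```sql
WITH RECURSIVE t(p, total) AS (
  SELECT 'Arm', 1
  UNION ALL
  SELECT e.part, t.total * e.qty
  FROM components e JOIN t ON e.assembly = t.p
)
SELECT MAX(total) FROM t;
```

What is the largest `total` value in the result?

Base: (Arm, total=1).
Iteration 1: components of {Arm} -> Hub = 1*1 = 1, Shaft = 1*2 = 2.
Iteration 2: components of {Hub,Shaft} -> Base = 2*2 = 4, Rod = 1*2 = 2, Seal = 1*5 = 5.
Iteration 3: no further components; recursion stops.
total values: 1, 1, 2, 2, 5, 4; the maximum is 5.

5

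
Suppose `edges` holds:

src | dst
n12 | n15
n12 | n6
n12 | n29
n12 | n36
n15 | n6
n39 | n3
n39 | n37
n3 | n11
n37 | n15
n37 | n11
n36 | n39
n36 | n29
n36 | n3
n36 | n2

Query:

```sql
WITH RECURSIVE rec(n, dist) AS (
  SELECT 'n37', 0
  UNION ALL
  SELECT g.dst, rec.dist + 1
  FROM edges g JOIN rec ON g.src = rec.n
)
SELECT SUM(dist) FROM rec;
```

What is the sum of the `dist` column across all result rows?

Base: (n37, dist=0).
Iteration 1: edges from {n37} -> (n11, dist=1), (n15, dist=1).
Iteration 2: edges from {n11,n15} -> (n6, dist=2).
Iteration 3: no outgoing edges from {n6}; recursion stops.
SUM(dist) = 0 + 1 + 1 + 2 = 4.

4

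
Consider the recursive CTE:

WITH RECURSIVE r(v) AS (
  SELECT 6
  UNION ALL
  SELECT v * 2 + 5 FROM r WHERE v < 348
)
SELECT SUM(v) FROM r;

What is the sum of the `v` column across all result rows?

Base: v=6.
Iteration 1: 6 < 348 holds -> v = 6 * 2 + 5 = 17.
Iteration 2: 17 < 348 holds -> v = 17 * 2 + 5 = 39.
Iteration 3: 39 < 348 holds -> v = 39 * 2 + 5 = 83.
Iteration 4: 83 < 348 holds -> v = 83 * 2 + 5 = 171.
Iteration 5: 171 < 348 holds -> v = 171 * 2 + 5 = 347.
Iteration 6: 347 < 348 holds -> v = 347 * 2 + 5 = 699.
Iteration 7: 699 < 348 fails; recursion stops.
SUM(v) = 6 + 17 + 39 + 83 + 171 + 347 + 699 = 1362.

1362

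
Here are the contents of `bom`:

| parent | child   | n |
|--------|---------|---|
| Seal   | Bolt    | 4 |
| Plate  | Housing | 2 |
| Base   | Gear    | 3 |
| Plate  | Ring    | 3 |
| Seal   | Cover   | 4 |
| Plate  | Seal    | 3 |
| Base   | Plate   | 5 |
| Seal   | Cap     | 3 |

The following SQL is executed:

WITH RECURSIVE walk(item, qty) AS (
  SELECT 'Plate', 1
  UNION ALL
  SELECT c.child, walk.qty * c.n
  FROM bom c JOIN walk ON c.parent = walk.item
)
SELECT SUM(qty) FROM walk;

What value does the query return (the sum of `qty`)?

Base: (Plate, qty=1).
Iteration 1: components of {Plate} -> Housing = 1*2 = 2, Ring = 1*3 = 3, Seal = 1*3 = 3.
Iteration 2: components of {Housing,Ring,Seal} -> Bolt = 3*4 = 12, Cap = 3*3 = 9, Cover = 3*4 = 12.
Iteration 3: no further components; recursion stops.
SUM(qty) = 1 + 3 + 2 + 3 + 12 + 9 + 12 = 42.

42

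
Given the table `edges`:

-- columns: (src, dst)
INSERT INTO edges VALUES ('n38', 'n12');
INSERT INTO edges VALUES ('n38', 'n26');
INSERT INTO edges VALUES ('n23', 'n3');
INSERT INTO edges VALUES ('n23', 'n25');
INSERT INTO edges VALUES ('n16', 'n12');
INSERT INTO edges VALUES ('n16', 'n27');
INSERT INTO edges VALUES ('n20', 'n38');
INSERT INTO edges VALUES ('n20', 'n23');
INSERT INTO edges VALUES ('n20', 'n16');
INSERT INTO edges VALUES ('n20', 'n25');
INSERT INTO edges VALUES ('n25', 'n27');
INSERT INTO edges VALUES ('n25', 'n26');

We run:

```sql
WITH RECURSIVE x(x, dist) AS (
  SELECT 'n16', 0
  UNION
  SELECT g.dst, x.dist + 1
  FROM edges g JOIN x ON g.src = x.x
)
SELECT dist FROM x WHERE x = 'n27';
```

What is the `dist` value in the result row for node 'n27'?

Base: (n16, dist=0).
Iteration 1: edges from {n16} -> (n12, dist=1), (n27, dist=1).
Iteration 2: no outgoing edges from {n12,n27}; recursion stops.

1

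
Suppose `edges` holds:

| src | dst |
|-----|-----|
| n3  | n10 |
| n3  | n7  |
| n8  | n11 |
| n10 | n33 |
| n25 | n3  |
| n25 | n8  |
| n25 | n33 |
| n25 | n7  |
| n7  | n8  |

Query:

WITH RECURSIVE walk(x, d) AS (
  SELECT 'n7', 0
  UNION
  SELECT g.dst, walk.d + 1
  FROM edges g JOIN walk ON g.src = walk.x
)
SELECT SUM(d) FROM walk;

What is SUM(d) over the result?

Base: (n7, d=0).
Iteration 1: edges from {n7} -> (n8, d=1).
Iteration 2: edges from {n8} -> (n11, d=2).
Iteration 3: no outgoing edges from {n11}; recursion stops.
SUM(d) = 0 + 1 + 2 = 3.

3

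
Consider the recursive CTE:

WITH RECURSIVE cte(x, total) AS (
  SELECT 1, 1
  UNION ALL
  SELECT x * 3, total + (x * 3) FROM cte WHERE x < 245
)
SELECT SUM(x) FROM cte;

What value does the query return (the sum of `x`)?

1093

Base: x=1, total=1.
Iteration 1: 1 < 245 holds -> x = 1 * 3 = 3, total = 1 + 3 = 4.
Iteration 2: 3 < 245 holds -> x = 3 * 3 = 9, total = 4 + 9 = 13.
Iteration 3: 9 < 245 holds -> x = 9 * 3 = 27, total = 13 + 27 = 40.
Iteration 4: 27 < 245 holds -> x = 27 * 3 = 81, total = 40 + 81 = 121.
Iteration 5: 81 < 245 holds -> x = 81 * 3 = 243, total = 121 + 243 = 364.
Iteration 6: 243 < 245 holds -> x = 243 * 3 = 729, total = 364 + 729 = 1093.
Iteration 7: 729 < 245 fails; recursion stops.
SUM(x) = 1 + 3 + 9 + 27 + 81 + 243 + 729 = 1093.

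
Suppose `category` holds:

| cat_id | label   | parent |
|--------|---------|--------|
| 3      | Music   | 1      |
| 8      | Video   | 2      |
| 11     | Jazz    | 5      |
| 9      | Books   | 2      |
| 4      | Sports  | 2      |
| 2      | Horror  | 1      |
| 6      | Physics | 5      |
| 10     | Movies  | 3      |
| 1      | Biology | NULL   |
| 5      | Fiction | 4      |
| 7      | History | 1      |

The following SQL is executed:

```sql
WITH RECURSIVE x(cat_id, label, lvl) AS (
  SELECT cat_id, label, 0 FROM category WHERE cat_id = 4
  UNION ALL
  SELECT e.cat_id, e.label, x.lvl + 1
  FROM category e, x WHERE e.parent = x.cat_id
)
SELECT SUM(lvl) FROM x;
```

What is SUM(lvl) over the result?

5

Base: cat_id=4 (Sports) at lvl 0.
Iteration 1: rows with parent in {4} -> Fiction (id 5, lvl 1).
Iteration 2: rows with parent in {5} -> Physics (id 6, lvl 2), Jazz (id 11, lvl 2).
Iteration 3: no rows with parent in {6,11}; recursion stops.
SUM(lvl) = 0 + 1 + 2 + 2 = 5.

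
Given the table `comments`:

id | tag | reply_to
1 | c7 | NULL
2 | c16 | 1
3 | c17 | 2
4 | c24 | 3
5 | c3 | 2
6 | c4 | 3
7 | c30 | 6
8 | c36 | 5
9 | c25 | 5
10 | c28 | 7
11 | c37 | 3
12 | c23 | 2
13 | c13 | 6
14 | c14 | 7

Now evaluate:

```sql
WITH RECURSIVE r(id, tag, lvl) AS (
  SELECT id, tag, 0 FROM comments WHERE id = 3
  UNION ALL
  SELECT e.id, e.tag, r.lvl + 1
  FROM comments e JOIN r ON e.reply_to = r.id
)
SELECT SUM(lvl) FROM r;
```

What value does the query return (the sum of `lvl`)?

Base: id=3 (c17) at lvl 0.
Iteration 1: rows with reply_to in {3} -> c24 (id 4, lvl 1), c4 (id 6, lvl 1), c37 (id 11, lvl 1).
Iteration 2: rows with reply_to in {4,6,11} -> c30 (id 7, lvl 2), c13 (id 13, lvl 2).
Iteration 3: rows with reply_to in {7,13} -> c28 (id 10, lvl 3), c14 (id 14, lvl 3).
Iteration 4: no rows with reply_to in {10,14}; recursion stops.
SUM(lvl) = 0 + 1 + 1 + 1 + 2 + 2 + 3 + 3 = 13.

13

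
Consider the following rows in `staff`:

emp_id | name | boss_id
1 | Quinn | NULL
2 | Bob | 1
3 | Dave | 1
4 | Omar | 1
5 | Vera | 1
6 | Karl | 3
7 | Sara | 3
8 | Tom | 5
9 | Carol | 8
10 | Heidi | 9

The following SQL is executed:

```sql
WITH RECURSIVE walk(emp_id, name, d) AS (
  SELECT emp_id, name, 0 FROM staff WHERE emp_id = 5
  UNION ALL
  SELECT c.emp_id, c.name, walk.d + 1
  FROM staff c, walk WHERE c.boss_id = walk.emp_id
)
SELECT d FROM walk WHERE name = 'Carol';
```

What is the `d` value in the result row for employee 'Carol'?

Base: emp_id=5 (Vera) at d 0.
Iteration 1: rows with boss_id in {5} -> Tom (id 8, d 1).
Iteration 2: rows with boss_id in {8} -> Carol (id 9, d 2).
Iteration 3: rows with boss_id in {9} -> Heidi (id 10, d 3).
Iteration 4: no rows with boss_id in {10}; recursion stops.

2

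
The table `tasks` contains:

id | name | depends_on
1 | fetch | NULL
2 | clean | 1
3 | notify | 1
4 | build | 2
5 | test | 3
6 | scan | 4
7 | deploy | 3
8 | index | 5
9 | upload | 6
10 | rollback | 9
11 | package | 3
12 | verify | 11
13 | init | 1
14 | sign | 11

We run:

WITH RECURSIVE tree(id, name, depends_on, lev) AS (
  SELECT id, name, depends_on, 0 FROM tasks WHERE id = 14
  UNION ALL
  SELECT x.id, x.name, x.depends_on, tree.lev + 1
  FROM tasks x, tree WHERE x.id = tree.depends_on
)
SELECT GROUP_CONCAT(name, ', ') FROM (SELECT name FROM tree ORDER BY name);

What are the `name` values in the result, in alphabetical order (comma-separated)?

Base: id=14 (sign), depends_on=11, lev 0.
Iteration 1: join on id=11 -> package (id 11, depends_on=3, lev 1).
Iteration 2: join on id=3 -> notify (id 3, depends_on=1, lev 2).
Iteration 3: join on id=1 -> fetch (id 1, depends_on=NULL, lev 3).
Iteration 4: depends_on is NULL; no match; recursion stops.

fetch, notify, package, sign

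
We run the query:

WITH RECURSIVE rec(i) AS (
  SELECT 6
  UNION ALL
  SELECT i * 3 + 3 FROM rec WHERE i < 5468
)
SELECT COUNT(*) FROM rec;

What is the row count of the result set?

Base: i=6.
Iteration 1: 6 < 5468 holds -> i = 6 * 3 + 3 = 21.
Iteration 2: 21 < 5468 holds -> i = 21 * 3 + 3 = 66.
Iteration 3: 66 < 5468 holds -> i = 66 * 3 + 3 = 201.
Iteration 4: 201 < 5468 holds -> i = 201 * 3 + 3 = 606.
Iteration 5: 606 < 5468 holds -> i = 606 * 3 + 3 = 1821.
Iteration 6: 1821 < 5468 holds -> i = 1821 * 3 + 3 = 5466.
Iteration 7: 5466 < 5468 holds -> i = 5466 * 3 + 3 = 16401.
Iteration 8: 16401 < 5468 fails; recursion stops.
Total rows emitted: 8.

8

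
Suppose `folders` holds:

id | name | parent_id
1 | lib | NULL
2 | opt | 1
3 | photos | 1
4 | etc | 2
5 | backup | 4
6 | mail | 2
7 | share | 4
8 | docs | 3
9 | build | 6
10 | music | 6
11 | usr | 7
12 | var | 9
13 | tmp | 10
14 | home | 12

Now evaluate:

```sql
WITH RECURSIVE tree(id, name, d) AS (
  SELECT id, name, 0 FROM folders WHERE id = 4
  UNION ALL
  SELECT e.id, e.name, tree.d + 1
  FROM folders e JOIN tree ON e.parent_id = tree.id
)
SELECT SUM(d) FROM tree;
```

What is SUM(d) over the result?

Base: id=4 (etc) at d 0.
Iteration 1: rows with parent_id in {4} -> backup (id 5, d 1), share (id 7, d 1).
Iteration 2: rows with parent_id in {5,7} -> usr (id 11, d 2).
Iteration 3: no rows with parent_id in {11}; recursion stops.
SUM(d) = 0 + 1 + 1 + 2 = 4.

4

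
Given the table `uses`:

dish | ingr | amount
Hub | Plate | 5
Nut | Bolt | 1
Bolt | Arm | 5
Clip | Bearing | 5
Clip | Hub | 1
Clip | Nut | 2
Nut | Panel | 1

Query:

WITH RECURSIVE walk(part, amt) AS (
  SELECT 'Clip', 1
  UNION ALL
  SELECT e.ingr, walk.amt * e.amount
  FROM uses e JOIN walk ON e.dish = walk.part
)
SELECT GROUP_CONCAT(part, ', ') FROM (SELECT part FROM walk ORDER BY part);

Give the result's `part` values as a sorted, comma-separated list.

Base: (Clip, amt=1).
Iteration 1: components of {Clip} -> Bearing = 1*5 = 5, Hub = 1*1 = 1, Nut = 1*2 = 2.
Iteration 2: components of {Bearing,Hub,Nut} -> Bolt = 2*1 = 2, Panel = 2*1 = 2, Plate = 1*5 = 5.
Iteration 3: components of {Bolt,Panel,Plate} -> Arm = 2*5 = 10.
Iteration 4: no further components; recursion stops.

Arm, Bearing, Bolt, Clip, Hub, Nut, Panel, Plate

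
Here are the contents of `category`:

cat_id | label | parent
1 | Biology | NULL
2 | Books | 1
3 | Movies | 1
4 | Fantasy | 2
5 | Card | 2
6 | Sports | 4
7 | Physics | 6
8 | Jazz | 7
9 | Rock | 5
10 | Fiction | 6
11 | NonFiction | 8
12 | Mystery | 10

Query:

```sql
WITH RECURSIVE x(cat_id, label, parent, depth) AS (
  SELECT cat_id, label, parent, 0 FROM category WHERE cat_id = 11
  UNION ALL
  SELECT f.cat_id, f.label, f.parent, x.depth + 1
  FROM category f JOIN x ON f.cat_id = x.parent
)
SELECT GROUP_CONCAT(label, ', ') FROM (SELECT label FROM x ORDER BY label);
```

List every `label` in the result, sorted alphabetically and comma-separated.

Base: cat_id=11 (NonFiction), parent=8, depth 0.
Iteration 1: join on cat_id=8 -> Jazz (id 8, parent=7, depth 1).
Iteration 2: join on cat_id=7 -> Physics (id 7, parent=6, depth 2).
Iteration 3: join on cat_id=6 -> Sports (id 6, parent=4, depth 3).
Iteration 4: join on cat_id=4 -> Fantasy (id 4, parent=2, depth 4).
Iteration 5: join on cat_id=2 -> Books (id 2, parent=1, depth 5).
Iteration 6: join on cat_id=1 -> Biology (id 1, parent=NULL, depth 6).
Iteration 7: parent is NULL; no match; recursion stops.

Biology, Books, Fantasy, Jazz, NonFiction, Physics, Sports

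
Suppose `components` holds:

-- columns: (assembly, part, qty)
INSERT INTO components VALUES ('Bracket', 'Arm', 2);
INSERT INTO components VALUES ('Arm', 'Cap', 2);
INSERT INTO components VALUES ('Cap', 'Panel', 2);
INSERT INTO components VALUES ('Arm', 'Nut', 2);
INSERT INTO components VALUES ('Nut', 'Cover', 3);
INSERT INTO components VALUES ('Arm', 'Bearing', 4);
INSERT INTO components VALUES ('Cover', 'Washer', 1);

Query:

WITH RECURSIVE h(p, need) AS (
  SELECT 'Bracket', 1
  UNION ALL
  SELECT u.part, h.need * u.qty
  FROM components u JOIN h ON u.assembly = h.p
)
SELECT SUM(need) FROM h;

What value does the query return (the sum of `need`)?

Base: (Bracket, need=1).
Iteration 1: components of {Bracket} -> Arm = 1*2 = 2.
Iteration 2: components of {Arm} -> Bearing = 2*4 = 8, Cap = 2*2 = 4, Nut = 2*2 = 4.
Iteration 3: components of {Bearing,Cap,Nut} -> Cover = 4*3 = 12, Panel = 4*2 = 8.
Iteration 4: components of {Cover,Panel} -> Washer = 12*1 = 12.
Iteration 5: no further components; recursion stops.
SUM(need) = 1 + 2 + 4 + 4 + 8 + 8 + 12 + 12 = 51.

51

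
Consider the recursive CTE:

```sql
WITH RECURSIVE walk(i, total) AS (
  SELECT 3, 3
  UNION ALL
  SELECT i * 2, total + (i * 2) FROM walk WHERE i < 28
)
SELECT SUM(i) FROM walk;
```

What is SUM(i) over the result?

93

Base: i=3, total=3.
Iteration 1: 3 < 28 holds -> i = 3 * 2 = 6, total = 3 + 6 = 9.
Iteration 2: 6 < 28 holds -> i = 6 * 2 = 12, total = 9 + 12 = 21.
Iteration 3: 12 < 28 holds -> i = 12 * 2 = 24, total = 21 + 24 = 45.
Iteration 4: 24 < 28 holds -> i = 24 * 2 = 48, total = 45 + 48 = 93.
Iteration 5: 48 < 28 fails; recursion stops.
SUM(i) = 3 + 6 + 12 + 24 + 48 = 93.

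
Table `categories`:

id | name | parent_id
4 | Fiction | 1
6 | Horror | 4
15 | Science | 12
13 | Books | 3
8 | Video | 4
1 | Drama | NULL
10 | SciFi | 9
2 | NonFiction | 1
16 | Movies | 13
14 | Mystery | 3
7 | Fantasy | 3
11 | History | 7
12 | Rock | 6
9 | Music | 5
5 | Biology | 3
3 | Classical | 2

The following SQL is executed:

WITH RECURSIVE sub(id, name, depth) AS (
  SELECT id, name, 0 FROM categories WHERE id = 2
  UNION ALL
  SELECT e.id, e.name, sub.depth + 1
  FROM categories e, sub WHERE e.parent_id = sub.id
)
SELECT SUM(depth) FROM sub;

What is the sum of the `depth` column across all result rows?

22

Base: id=2 (NonFiction) at depth 0.
Iteration 1: rows with parent_id in {2} -> Classical (id 3, depth 1).
Iteration 2: rows with parent_id in {3} -> Biology (id 5, depth 2), Fantasy (id 7, depth 2), Books (id 13, depth 2), Mystery (id 14, depth 2).
Iteration 3: rows with parent_id in {5,7,13,14} -> Music (id 9, depth 3), History (id 11, depth 3), Movies (id 16, depth 3).
Iteration 4: rows with parent_id in {9,11,16} -> SciFi (id 10, depth 4).
Iteration 5: no rows with parent_id in {10}; recursion stops.
SUM(depth) = 0 + 1 + 2 + 2 + 2 + 2 + 3 + 3 + 3 + 4 = 22.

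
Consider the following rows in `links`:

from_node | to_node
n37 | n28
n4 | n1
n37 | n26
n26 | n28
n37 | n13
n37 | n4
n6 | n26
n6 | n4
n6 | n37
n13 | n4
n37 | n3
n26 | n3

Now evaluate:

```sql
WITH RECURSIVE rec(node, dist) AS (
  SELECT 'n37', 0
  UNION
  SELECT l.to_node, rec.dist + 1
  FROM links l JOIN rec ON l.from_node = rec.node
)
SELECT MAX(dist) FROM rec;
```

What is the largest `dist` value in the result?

Base: (n37, dist=0).
Iteration 1: edges from {n37} -> (n13, dist=1), (n26, dist=1), (n28, dist=1), (n3, dist=1), (n4, dist=1).
Iteration 2: edges from {n13,n26,n28,n3,n4} -> (n1, dist=2), (n28, dist=2), (n3, dist=2), (n4, dist=2).
Iteration 3: edges from {n1,n28,n3,n4} -> (n1, dist=3).
Iteration 4: no outgoing edges from {n1}; recursion stops.
dist values: 0, 1, 1, 1, 1, 1, 2, 2, 2, 2, 3; the maximum is 3.

3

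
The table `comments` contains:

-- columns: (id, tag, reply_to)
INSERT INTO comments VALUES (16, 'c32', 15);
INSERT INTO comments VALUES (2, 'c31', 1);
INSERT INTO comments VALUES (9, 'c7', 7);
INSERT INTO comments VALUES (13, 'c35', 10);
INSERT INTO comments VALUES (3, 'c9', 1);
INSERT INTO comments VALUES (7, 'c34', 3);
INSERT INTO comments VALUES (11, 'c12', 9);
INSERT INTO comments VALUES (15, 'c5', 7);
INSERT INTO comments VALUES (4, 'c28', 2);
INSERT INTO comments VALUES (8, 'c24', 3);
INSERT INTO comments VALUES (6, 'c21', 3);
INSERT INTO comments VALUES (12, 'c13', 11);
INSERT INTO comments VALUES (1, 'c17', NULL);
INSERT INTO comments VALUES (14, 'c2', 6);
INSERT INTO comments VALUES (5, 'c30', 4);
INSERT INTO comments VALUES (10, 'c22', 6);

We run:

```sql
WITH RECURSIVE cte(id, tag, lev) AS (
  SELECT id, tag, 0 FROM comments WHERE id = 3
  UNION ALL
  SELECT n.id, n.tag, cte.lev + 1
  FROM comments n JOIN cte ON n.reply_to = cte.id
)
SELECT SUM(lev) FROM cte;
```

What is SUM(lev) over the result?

24

Base: id=3 (c9) at lev 0.
Iteration 1: rows with reply_to in {3} -> c21 (id 6, lev 1), c34 (id 7, lev 1), c24 (id 8, lev 1).
Iteration 2: rows with reply_to in {6,7,8} -> c7 (id 9, lev 2), c22 (id 10, lev 2), c2 (id 14, lev 2), c5 (id 15, lev 2).
Iteration 3: rows with reply_to in {9,10,14,15} -> c12 (id 11, lev 3), c35 (id 13, lev 3), c32 (id 16, lev 3).
Iteration 4: rows with reply_to in {11,13,16} -> c13 (id 12, lev 4).
Iteration 5: no rows with reply_to in {12}; recursion stops.
SUM(lev) = 0 + 1 + 1 + 1 + 2 + 2 + 2 + 2 + 3 + 3 + 3 + 4 = 24.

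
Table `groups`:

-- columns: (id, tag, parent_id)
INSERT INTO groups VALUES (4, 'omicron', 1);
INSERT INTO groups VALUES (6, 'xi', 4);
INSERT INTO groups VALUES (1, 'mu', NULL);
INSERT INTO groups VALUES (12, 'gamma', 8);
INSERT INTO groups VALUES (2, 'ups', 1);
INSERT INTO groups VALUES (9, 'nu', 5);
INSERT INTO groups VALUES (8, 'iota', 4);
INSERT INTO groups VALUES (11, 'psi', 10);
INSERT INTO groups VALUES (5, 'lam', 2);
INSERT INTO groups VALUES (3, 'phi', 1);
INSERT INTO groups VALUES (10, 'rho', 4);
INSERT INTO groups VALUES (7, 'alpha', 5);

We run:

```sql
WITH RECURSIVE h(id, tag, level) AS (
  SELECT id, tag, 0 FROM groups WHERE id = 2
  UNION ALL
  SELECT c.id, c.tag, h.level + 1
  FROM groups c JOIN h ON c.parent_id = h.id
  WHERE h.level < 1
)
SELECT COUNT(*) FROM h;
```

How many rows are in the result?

2

Base: id=2 (ups) at level 0.
Iteration 1: rows with parent_id in {2} -> lam (id 5, level 1).
Iteration 2: level < 1 fails for all current rows; recursion stops.
Total rows emitted: 2.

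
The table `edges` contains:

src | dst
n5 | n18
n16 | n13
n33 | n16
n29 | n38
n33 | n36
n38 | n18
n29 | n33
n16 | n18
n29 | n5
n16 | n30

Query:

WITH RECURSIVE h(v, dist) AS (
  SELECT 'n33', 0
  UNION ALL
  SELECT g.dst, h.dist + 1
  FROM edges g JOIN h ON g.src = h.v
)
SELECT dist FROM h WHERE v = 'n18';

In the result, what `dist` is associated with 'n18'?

2

Base: (n33, dist=0).
Iteration 1: edges from {n33} -> (n16, dist=1), (n36, dist=1).
Iteration 2: edges from {n16,n36} -> (n13, dist=2), (n18, dist=2), (n30, dist=2).
Iteration 3: no outgoing edges from {n13,n18,n30}; recursion stops.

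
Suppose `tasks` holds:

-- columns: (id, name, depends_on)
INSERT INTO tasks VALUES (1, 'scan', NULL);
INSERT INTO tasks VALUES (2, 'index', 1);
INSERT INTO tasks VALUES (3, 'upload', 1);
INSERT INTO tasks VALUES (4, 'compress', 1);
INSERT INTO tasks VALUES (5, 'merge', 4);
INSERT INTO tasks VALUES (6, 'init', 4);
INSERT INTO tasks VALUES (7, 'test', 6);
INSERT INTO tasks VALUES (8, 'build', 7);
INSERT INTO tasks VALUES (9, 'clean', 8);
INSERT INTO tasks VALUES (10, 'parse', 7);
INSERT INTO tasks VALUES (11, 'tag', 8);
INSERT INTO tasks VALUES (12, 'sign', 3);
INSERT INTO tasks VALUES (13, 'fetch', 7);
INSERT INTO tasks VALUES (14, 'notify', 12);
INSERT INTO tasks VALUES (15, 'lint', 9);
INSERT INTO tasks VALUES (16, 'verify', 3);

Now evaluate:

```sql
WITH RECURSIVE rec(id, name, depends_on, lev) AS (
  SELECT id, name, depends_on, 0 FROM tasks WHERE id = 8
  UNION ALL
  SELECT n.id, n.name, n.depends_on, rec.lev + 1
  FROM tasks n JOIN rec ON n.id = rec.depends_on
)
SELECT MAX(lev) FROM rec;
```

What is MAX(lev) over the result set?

4

Base: id=8 (build), depends_on=7, lev 0.
Iteration 1: join on id=7 -> test (id 7, depends_on=6, lev 1).
Iteration 2: join on id=6 -> init (id 6, depends_on=4, lev 2).
Iteration 3: join on id=4 -> compress (id 4, depends_on=1, lev 3).
Iteration 4: join on id=1 -> scan (id 1, depends_on=NULL, lev 4).
Iteration 5: depends_on is NULL; no match; recursion stops.
lev values: 0, 1, 2, 3, 4; the maximum is 4.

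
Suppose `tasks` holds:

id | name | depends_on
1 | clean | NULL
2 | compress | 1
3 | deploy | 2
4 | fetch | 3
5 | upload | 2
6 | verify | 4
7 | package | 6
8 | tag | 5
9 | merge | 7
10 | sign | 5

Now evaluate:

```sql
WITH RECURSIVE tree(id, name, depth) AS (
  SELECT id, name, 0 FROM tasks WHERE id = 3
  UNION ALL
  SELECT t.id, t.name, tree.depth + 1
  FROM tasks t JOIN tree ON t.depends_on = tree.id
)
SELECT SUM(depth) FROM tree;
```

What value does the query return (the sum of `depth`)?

10

Base: id=3 (deploy) at depth 0.
Iteration 1: rows with depends_on in {3} -> fetch (id 4, depth 1).
Iteration 2: rows with depends_on in {4} -> verify (id 6, depth 2).
Iteration 3: rows with depends_on in {6} -> package (id 7, depth 3).
Iteration 4: rows with depends_on in {7} -> merge (id 9, depth 4).
Iteration 5: no rows with depends_on in {9}; recursion stops.
SUM(depth) = 0 + 1 + 2 + 3 + 4 = 10.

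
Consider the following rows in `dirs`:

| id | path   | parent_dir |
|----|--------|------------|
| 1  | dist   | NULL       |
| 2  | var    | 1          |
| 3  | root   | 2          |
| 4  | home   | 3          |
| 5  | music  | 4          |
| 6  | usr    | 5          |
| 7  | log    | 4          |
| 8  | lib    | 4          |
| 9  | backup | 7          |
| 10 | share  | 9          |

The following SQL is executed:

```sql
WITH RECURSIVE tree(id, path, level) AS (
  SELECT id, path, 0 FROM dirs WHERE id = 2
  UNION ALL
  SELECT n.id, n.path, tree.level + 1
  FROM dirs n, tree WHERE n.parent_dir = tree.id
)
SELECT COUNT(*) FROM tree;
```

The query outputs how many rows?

Base: id=2 (var) at level 0.
Iteration 1: rows with parent_dir in {2} -> root (id 3, level 1).
Iteration 2: rows with parent_dir in {3} -> home (id 4, level 2).
Iteration 3: rows with parent_dir in {4} -> music (id 5, level 3), log (id 7, level 3), lib (id 8, level 3).
Iteration 4: rows with parent_dir in {5,7,8} -> usr (id 6, level 4), backup (id 9, level 4).
Iteration 5: rows with parent_dir in {6,9} -> share (id 10, level 5).
Iteration 6: no rows with parent_dir in {10}; recursion stops.
Total rows emitted: 9.

9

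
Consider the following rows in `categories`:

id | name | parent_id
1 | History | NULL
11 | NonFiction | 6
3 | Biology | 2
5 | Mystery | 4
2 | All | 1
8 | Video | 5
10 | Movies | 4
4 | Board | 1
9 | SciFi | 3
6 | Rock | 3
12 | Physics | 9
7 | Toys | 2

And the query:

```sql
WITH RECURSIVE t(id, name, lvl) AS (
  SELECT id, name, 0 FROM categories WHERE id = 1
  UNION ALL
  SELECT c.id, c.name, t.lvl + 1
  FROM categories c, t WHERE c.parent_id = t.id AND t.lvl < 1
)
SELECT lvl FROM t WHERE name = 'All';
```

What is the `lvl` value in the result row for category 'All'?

Base: id=1 (History) at lvl 0.
Iteration 1: rows with parent_id in {1} -> All (id 2, lvl 1), Board (id 4, lvl 1).
Iteration 2: lvl < 1 fails for all current rows; recursion stops.

1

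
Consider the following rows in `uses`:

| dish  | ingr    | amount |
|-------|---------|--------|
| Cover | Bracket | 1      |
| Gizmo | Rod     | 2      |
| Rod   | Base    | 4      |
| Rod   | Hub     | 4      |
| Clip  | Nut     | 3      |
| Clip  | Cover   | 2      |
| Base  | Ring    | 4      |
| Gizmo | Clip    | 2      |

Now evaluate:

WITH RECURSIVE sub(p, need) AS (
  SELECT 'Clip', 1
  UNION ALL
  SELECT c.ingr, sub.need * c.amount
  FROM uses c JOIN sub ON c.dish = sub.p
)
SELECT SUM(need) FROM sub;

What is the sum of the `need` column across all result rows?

8

Base: (Clip, need=1).
Iteration 1: components of {Clip} -> Cover = 1*2 = 2, Nut = 1*3 = 3.
Iteration 2: components of {Cover,Nut} -> Bracket = 2*1 = 2.
Iteration 3: no further components; recursion stops.
SUM(need) = 1 + 2 + 3 + 2 = 8.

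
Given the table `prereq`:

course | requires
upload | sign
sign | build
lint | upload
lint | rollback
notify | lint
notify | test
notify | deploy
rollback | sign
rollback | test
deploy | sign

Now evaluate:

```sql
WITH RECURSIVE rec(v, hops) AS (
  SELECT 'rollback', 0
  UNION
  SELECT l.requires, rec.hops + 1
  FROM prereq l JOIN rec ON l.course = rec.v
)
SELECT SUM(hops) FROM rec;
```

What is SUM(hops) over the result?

4

Base: (rollback, hops=0).
Iteration 1: edges from {rollback} -> (sign, hops=1), (test, hops=1).
Iteration 2: edges from {sign,test} -> (build, hops=2).
Iteration 3: no outgoing edges from {build}; recursion stops.
SUM(hops) = 0 + 1 + 1 + 2 = 4.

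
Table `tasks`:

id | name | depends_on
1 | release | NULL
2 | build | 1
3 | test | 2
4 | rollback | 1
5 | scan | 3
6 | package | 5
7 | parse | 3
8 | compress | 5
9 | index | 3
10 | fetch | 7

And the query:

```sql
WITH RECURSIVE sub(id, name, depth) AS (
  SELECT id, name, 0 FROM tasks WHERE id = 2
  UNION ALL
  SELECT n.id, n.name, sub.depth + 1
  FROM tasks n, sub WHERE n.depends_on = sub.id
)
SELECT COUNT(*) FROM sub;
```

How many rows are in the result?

8

Base: id=2 (build) at depth 0.
Iteration 1: rows with depends_on in {2} -> test (id 3, depth 1).
Iteration 2: rows with depends_on in {3} -> scan (id 5, depth 2), parse (id 7, depth 2), index (id 9, depth 2).
Iteration 3: rows with depends_on in {5,7,9} -> package (id 6, depth 3), compress (id 8, depth 3), fetch (id 10, depth 3).
Iteration 4: no rows with depends_on in {6,8,10}; recursion stops.
Total rows emitted: 8.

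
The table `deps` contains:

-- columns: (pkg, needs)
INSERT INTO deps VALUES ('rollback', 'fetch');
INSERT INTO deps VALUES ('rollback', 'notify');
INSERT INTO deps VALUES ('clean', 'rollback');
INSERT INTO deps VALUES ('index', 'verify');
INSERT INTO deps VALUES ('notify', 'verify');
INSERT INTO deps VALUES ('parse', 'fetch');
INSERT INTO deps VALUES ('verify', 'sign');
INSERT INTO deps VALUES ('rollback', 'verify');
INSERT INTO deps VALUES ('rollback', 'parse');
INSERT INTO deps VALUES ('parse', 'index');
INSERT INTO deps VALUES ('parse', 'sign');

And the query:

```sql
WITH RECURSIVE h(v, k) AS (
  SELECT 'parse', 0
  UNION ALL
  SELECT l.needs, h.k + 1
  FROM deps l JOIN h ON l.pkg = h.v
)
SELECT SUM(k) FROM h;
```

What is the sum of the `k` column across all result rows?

8

Base: (parse, k=0).
Iteration 1: edges from {parse} -> (fetch, k=1), (index, k=1), (sign, k=1).
Iteration 2: edges from {fetch,index,sign} -> (verify, k=2).
Iteration 3: edges from {verify} -> (sign, k=3).
Iteration 4: no outgoing edges from {sign}; recursion stops.
SUM(k) = 0 + 1 + 1 + 1 + 2 + 3 = 8.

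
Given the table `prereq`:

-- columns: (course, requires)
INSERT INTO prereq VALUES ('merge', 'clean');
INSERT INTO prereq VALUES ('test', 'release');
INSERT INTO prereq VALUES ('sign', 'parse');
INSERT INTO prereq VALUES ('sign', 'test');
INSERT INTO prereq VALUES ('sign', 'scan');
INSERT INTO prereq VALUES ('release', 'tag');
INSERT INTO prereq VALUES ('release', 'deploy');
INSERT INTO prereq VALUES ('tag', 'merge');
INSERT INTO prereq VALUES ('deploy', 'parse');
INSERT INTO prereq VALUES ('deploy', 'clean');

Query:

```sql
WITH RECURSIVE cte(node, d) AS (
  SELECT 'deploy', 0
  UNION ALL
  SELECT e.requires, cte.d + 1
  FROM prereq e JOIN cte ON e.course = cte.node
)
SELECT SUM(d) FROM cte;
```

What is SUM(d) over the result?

Base: (deploy, d=0).
Iteration 1: edges from {deploy} -> (clean, d=1), (parse, d=1).
Iteration 2: no outgoing edges from {clean,parse}; recursion stops.
SUM(d) = 0 + 1 + 1 = 2.

2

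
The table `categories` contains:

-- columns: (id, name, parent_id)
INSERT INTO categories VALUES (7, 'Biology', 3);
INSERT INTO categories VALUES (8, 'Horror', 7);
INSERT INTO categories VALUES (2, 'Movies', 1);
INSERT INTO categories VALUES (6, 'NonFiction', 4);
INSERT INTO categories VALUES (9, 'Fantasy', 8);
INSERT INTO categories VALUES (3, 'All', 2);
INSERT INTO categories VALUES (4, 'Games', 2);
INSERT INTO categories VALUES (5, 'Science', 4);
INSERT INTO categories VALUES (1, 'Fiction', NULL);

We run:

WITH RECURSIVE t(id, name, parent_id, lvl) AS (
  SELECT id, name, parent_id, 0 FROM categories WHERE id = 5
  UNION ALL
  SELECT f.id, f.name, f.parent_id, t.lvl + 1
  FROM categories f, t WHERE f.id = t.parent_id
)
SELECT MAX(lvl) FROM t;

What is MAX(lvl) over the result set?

Base: id=5 (Science), parent_id=4, lvl 0.
Iteration 1: join on id=4 -> Games (id 4, parent_id=2, lvl 1).
Iteration 2: join on id=2 -> Movies (id 2, parent_id=1, lvl 2).
Iteration 3: join on id=1 -> Fiction (id 1, parent_id=NULL, lvl 3).
Iteration 4: parent_id is NULL; no match; recursion stops.
lvl values: 0, 1, 2, 3; the maximum is 3.

3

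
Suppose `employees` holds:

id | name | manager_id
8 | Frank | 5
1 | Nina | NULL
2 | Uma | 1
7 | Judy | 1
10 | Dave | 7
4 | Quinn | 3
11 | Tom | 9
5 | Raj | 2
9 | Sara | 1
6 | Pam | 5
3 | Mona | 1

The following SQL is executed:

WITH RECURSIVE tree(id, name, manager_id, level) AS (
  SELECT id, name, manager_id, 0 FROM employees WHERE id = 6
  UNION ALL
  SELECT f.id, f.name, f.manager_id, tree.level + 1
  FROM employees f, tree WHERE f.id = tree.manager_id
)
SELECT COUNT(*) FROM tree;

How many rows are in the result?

Base: id=6 (Pam), manager_id=5, level 0.
Iteration 1: join on id=5 -> Raj (id 5, manager_id=2, level 1).
Iteration 2: join on id=2 -> Uma (id 2, manager_id=1, level 2).
Iteration 3: join on id=1 -> Nina (id 1, manager_id=NULL, level 3).
Iteration 4: manager_id is NULL; no match; recursion stops.
Total rows emitted: 4.

4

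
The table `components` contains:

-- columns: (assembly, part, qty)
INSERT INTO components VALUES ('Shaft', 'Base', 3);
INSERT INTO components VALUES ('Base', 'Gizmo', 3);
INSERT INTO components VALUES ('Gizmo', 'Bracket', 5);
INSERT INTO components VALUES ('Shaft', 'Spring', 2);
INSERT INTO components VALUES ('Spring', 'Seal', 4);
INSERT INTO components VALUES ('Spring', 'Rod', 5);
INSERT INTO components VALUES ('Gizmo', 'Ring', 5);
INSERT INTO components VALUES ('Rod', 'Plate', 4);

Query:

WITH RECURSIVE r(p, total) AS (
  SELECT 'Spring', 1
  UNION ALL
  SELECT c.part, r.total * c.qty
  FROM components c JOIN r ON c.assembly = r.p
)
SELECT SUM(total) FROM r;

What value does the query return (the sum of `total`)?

Base: (Spring, total=1).
Iteration 1: components of {Spring} -> Rod = 1*5 = 5, Seal = 1*4 = 4.
Iteration 2: components of {Rod,Seal} -> Plate = 5*4 = 20.
Iteration 3: no further components; recursion stops.
SUM(total) = 1 + 4 + 5 + 20 = 30.

30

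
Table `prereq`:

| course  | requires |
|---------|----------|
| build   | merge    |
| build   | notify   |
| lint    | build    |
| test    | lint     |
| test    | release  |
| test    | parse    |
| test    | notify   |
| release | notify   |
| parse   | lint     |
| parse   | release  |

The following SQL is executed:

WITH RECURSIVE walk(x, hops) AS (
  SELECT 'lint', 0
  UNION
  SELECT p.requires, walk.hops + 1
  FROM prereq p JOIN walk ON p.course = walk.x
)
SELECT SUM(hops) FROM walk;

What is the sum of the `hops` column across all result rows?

Base: (lint, hops=0).
Iteration 1: edges from {lint} -> (build, hops=1).
Iteration 2: edges from {build} -> (merge, hops=2), (notify, hops=2).
Iteration 3: no outgoing edges from {merge,notify}; recursion stops.
SUM(hops) = 0 + 1 + 2 + 2 = 5.

5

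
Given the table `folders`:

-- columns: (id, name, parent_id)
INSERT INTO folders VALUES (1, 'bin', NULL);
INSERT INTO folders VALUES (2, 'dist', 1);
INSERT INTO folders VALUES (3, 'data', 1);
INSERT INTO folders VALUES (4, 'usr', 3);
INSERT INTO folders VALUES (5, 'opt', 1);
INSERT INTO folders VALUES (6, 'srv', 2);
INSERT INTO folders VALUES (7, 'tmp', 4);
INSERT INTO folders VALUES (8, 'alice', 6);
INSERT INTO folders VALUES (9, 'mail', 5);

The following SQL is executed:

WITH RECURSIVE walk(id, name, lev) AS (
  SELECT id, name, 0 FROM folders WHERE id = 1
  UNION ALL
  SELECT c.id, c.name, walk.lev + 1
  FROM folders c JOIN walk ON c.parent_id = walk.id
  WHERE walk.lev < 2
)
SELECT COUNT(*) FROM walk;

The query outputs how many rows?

Base: id=1 (bin) at lev 0.
Iteration 1: rows with parent_id in {1} -> dist (id 2, lev 1), data (id 3, lev 1), opt (id 5, lev 1).
Iteration 2: rows with parent_id in {2,3,5} -> usr (id 4, lev 2), srv (id 6, lev 2), mail (id 9, lev 2).
Iteration 3: lev < 2 fails for all current rows; recursion stops.
Total rows emitted: 7.

7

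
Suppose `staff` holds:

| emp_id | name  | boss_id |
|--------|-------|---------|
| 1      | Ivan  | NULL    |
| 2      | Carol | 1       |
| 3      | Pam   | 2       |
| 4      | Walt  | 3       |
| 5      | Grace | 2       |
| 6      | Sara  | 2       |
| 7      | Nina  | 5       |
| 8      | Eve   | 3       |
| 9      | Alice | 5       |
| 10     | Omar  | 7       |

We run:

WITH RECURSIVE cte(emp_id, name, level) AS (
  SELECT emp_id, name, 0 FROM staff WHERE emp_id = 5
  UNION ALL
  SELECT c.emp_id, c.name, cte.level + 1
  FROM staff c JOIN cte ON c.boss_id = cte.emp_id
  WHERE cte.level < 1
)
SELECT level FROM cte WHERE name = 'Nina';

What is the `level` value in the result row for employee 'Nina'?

Base: emp_id=5 (Grace) at level 0.
Iteration 1: rows with boss_id in {5} -> Nina (id 7, level 1), Alice (id 9, level 1).
Iteration 2: level < 1 fails for all current rows; recursion stops.

1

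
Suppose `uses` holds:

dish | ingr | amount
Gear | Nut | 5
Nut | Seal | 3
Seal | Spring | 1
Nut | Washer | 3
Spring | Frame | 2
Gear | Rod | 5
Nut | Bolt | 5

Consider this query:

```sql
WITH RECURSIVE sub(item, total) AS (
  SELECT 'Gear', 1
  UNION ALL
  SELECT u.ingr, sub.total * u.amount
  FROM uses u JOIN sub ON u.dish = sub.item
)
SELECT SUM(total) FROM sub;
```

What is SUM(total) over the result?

111

Base: (Gear, total=1).
Iteration 1: components of {Gear} -> Nut = 1*5 = 5, Rod = 1*5 = 5.
Iteration 2: components of {Nut,Rod} -> Bolt = 5*5 = 25, Seal = 5*3 = 15, Washer = 5*3 = 15.
Iteration 3: components of {Bolt,Seal,Washer} -> Spring = 15*1 = 15.
Iteration 4: components of {Spring} -> Frame = 15*2 = 30.
Iteration 5: no further components; recursion stops.
SUM(total) = 1 + 5 + 5 + 15 + 15 + 25 + 15 + 30 = 111.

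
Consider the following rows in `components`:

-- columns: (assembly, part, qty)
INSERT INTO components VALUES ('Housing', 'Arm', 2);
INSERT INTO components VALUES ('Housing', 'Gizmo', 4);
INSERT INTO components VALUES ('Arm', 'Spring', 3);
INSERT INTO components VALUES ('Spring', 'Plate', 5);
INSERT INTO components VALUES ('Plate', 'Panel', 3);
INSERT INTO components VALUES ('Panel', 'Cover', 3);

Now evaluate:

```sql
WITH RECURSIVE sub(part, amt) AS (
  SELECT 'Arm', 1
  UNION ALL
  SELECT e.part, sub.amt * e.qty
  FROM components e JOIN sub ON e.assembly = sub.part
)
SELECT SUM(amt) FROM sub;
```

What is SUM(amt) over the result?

Base: (Arm, amt=1).
Iteration 1: components of {Arm} -> Spring = 1*3 = 3.
Iteration 2: components of {Spring} -> Plate = 3*5 = 15.
Iteration 3: components of {Plate} -> Panel = 15*3 = 45.
Iteration 4: components of {Panel} -> Cover = 45*3 = 135.
Iteration 5: no further components; recursion stops.
SUM(amt) = 1 + 3 + 15 + 45 + 135 = 199.

199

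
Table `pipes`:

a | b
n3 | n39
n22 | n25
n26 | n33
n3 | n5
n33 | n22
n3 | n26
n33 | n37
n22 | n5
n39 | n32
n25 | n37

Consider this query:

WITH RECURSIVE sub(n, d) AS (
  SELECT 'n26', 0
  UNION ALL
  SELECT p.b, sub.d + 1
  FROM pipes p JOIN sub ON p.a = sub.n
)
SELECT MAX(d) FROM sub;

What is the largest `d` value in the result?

Base: (n26, d=0).
Iteration 1: edges from {n26} -> (n33, d=1).
Iteration 2: edges from {n33} -> (n22, d=2), (n37, d=2).
Iteration 3: edges from {n22,n37} -> (n25, d=3), (n5, d=3).
Iteration 4: edges from {n25,n5} -> (n37, d=4).
Iteration 5: no outgoing edges from {n37}; recursion stops.
d values: 0, 1, 2, 2, 3, 3, 4; the maximum is 4.

4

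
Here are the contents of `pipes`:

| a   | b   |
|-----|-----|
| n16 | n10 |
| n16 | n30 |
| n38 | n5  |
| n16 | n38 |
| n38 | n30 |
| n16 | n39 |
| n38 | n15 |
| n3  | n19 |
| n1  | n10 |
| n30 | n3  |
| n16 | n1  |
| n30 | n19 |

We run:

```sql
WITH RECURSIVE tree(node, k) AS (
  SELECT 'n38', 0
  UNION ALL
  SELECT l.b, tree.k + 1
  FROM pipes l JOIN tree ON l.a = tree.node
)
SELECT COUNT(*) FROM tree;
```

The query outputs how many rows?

7

Base: (n38, k=0).
Iteration 1: edges from {n38} -> (n15, k=1), (n30, k=1), (n5, k=1).
Iteration 2: edges from {n15,n30,n5} -> (n19, k=2), (n3, k=2).
Iteration 3: edges from {n19,n3} -> (n19, k=3).
Iteration 4: no outgoing edges from {n19}; recursion stops.
Total rows emitted: 7.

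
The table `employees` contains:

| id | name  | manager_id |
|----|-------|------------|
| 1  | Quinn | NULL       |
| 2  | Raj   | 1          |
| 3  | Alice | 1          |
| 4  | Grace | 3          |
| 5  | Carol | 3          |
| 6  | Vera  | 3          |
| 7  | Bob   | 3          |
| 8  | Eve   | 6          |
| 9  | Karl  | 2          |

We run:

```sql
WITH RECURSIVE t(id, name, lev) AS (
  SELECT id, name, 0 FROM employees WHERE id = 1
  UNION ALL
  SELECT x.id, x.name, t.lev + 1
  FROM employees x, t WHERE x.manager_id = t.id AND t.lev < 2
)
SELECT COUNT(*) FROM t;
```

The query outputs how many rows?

8

Base: id=1 (Quinn) at lev 0.
Iteration 1: rows with manager_id in {1} -> Raj (id 2, lev 1), Alice (id 3, lev 1).
Iteration 2: rows with manager_id in {2,3} -> Grace (id 4, lev 2), Carol (id 5, lev 2), Vera (id 6, lev 2), Bob (id 7, lev 2), Karl (id 9, lev 2).
Iteration 3: lev < 2 fails for all current rows; recursion stops.
Total rows emitted: 8.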